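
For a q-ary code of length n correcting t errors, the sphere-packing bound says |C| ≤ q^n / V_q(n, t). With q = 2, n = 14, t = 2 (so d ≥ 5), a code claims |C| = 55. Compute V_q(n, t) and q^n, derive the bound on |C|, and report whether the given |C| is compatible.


V_q(n, t) = 106, q^n = 16384, Hamming bound = 154, |C| = 55 ≤ bound (satisfied).

Step 1: Compute V_q(n, t) = Σ_{j=0}^2 C(n, j) (q−1)^j.
  j = 0: C(14,0)·(1)^0 = 1·1 = 1.
  j = 1: C(14,1)·(1)^1 = 14·1 = 14.
  j = 2: C(14,2)·(1)^2 = 91·1 = 91.
  V_q(n, t) = 1 + 14 + 91 = 106.
Step 2: q^n = 2^14 = 16384.
Step 3: Hamming bound ⌊q^n / V_q(n,t)⌋ = ⌊16384/106⌋ = 154.
Step 4: Compare |C| = 55 to 154: satisfied.
The claimed |C| lies below the Hamming bound.


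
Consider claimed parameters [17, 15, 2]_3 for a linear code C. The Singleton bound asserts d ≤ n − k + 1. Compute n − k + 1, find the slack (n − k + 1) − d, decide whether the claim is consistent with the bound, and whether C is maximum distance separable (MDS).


Singleton RHS = n − k + 1 = 3, slack = 1, bound satisfied, not MDS.

Singleton bound: d ≤ n − k + 1.
Here n = 17, k = 15, so n − k + 1 = 3.
Given d = 2, check d ≤ 3: YES.
Slack = (n − k + 1) − d = 1.
The code is NOT MDS (slack = 1 > 0).
Description: the claimed parameters are [17, 15, 2]_3; such a code would be non-MDS.


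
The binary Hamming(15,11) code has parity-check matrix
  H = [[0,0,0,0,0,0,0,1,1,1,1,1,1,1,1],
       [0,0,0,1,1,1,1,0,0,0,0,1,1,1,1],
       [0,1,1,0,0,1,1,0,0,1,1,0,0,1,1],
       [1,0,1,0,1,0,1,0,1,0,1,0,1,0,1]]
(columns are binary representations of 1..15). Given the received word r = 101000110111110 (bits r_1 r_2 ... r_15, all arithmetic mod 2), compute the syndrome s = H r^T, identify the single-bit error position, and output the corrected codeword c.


s = (0, 0, 1, 1)^T, error position = 3, corrected codeword c = 100000110111110

Compute s = H r^T mod 2 one row at a time:
  s_1 = 1 + 0 + 1 + 1 + 1 + 1 + 1 + 0 = 6 ≡ 0 (mod 2).
  s_2 = 0 + 0 + 0 + 1 + 1 + 1 + 1 + 0 = 4 ≡ 0 (mod 2).
  s_3 = 0 + 1 + 0 + 1 + 1 + 1 + 1 + 0 = 5 ≡ 1 (mod 2).
  s_4 = 1 + 1 + 0 + 1 + 0 + 1 + 1 + 0 = 5 ≡ 1 (mod 2).
s = (0, 0, 1, 1)^T — this equals column 3 of H (binary 0011), so error is at position 3.
Correct: flip bit 3 of r = 101000110111110 to get c = 100000110111110.


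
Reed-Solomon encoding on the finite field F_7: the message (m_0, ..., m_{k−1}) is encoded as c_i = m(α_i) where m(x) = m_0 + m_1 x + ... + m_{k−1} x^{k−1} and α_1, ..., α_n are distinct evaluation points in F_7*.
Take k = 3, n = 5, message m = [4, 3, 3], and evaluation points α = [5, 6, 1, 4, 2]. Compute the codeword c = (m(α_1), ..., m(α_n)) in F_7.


c = [3, 4, 3, 1, 1]

Message polynomial: m(x) = 4 + 3·x + 3·x^2 (mod 7).
For each evaluation point α_i, compute m(α_i) mod 7:
  α_1 = 5: Horner steps 3 → 4 → 3, so m(5) = 3.
  α_2 = 6: Horner steps 3 → 0 → 4, so m(6) = 4.
  α_3 = 1: Horner steps 3 → 6 → 3, so m(1) = 3.
  α_4 = 4: Horner steps 3 → 1 → 1, so m(4) = 1.
  α_5 = 2: Horner steps 3 → 2 → 1, so m(2) = 1.
Codeword c = [3, 4, 3, 1, 1] ∈ F_7^5.


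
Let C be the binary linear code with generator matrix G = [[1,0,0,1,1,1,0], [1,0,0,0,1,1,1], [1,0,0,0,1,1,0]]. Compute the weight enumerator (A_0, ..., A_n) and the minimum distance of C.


Weight distribution: A_0 = 1, A_1 = 2, A_2 = 1, A_3 = 1, A_4 = 2, A_5 = 1. Minimum distance d = 1.

Enumerate all 2^3 = 8 messages m ∈ F_2^3.
For each, compute codeword c = mG in F_2^7, then tally its weight.
  m = 000 → c = 0000000, weight = 0.
  m = 100 → c = 1001110, weight = 4.
  m = 010 → c = 1000111, weight = 4.
  m = 110 → c = 0001001, weight = 2.
  m = 001 → c = 1000110, weight = 3.
  m = 101 → c = 0001000, weight = 1.
  m = 011 → c = 0000001, weight = 1.
  m = 111 → c = 1001111, weight = 5.
Tally weights:
  weight 0: 1 codewords.
  weight 1: 2 codewords.
  weight 2: 1 codewords.
  weight 3: 1 codewords.
  weight 4: 2 codewords.
  weight 5: 1 codewords.
Minimum distance d = smallest w > 0 with A_w > 0 = 1.
Sanity: Σ A_w = 8 = 2^3 = 8 ✓.


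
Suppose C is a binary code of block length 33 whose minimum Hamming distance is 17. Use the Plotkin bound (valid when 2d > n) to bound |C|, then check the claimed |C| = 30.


Plotkin bound M ≤ 34; given |C| = 30 ≤ bound (satisfied).

Check applicability: 2d = 34, n = 33.
2d − n = 1 > 0, so Plotkin applies.
Compute d/(2d−n) = 17/1 ≈ 17.0000.
⌊d/(2d−n)⌋ = 17.
Plotkin bound: M ≤ 2·17 = 34.
Given |C| = 30, check: satisfied.
This |C| is below the Plotkin bound.


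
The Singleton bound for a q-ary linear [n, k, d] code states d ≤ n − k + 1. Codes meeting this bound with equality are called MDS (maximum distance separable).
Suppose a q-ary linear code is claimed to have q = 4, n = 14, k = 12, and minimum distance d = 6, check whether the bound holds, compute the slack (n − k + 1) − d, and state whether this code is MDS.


Singleton RHS = n − k + 1 = 3, slack = -3, bound violated (no such code; not MDS).

Singleton bound: d ≤ n − k + 1.
Here n = 14, k = 12, so n − k + 1 = 3.
Given d = 6, check d ≤ 3: NO.
Slack = (n − k + 1) − d = -3.
The slack is negative: d = 6 exceeds n − k + 1 = 3 by 3, so the Singleton bound is violated and no linear [14, 12, 6]_4 code can exist. In particular it is not MDS (MDS requires d = n − k + 1 exactly).
Description: the claimed parameters are [14, 12, 6]_4; such a code would be impossible (violates the Singleton bound).


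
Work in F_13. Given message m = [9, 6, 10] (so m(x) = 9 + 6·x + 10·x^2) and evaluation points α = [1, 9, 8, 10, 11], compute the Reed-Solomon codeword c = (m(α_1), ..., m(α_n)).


c = [12, 2, 8, 3, 11]

Message polynomial: m(x) = 9 + 6·x + 10·x^2 (mod 13).
For each evaluation point α_i, compute m(α_i) mod 13:
  α_1 = 1: Horner steps 10 → 3 → 12, so m(1) = 12.
  α_2 = 9: Horner steps 10 → 5 → 2, so m(9) = 2.
  α_3 = 8: Horner steps 10 → 8 → 8, so m(8) = 8.
  α_4 = 10: Horner steps 10 → 2 → 3, so m(10) = 3.
  α_5 = 11: Horner steps 10 → 12 → 11, so m(11) = 11.
Codeword c = [12, 2, 8, 3, 11] ∈ F_13^5.


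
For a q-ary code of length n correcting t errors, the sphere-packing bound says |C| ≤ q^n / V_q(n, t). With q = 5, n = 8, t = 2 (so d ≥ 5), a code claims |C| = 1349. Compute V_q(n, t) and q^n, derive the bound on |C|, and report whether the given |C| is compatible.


V_q(n, t) = 481, q^n = 390625, Hamming bound = 812, |C| = 1349 > bound (violated).

Step 1: Compute V_q(n, t) = Σ_{j=0}^2 C(n, j) (q−1)^j.
  j = 0: C(8,0)·(4)^0 = 1·1 = 1.
  j = 1: C(8,1)·(4)^1 = 8·4 = 32.
  j = 2: C(8,2)·(4)^2 = 28·16 = 448.
  V_q(n, t) = 1 + 32 + 448 = 481.
Step 2: q^n = 5^8 = 390625.
Step 3: Hamming bound ⌊q^n / V_q(n,t)⌋ = ⌊390625/481⌋ = 812.
Step 4: Compare |C| = 1349 to 812: violated.
The claimed |C| lies above the Hamming bound, so no 5-ary code of length 8 with d ≥ 5 can have 1349 codewords.


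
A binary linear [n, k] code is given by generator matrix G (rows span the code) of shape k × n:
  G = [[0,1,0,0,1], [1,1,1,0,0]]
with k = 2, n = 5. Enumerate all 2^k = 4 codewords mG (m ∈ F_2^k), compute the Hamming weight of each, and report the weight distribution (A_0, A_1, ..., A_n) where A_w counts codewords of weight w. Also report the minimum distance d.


Weight distribution: A_0 = 1, A_2 = 1, A_3 = 2. Minimum distance d = 2.

Enumerate all 2^2 = 4 messages m ∈ F_2^2.
For each, compute codeword c = mG in F_2^5, then tally its weight.
  m = 00 → c = 00000, weight = 0.
  m = 10 → c = 01001, weight = 2.
  m = 01 → c = 11100, weight = 3.
  m = 11 → c = 10101, weight = 3.
Tally weights:
  weight 0: 1 codewords.
  weight 2: 1 codewords.
  weight 3: 2 codewords.
Minimum distance d = smallest w > 0 with A_w > 0 = 2.
Sanity: Σ A_w = 4 = 2^2 = 4 ✓.


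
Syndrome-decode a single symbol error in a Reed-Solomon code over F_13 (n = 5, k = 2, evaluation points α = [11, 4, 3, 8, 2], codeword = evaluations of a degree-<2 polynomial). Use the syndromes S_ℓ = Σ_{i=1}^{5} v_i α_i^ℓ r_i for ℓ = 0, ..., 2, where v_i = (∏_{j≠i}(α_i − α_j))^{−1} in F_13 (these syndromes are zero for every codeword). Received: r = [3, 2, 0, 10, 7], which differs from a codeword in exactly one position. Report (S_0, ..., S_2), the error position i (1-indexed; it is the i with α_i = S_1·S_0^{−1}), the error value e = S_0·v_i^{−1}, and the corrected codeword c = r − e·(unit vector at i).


S = (12, 11, 9), error at position 5, error magnitude e = 9, c = [3, 2, 0, 10, 11].

Step 1: column multipliers v_i = (∏_{j≠i}(α_i − α_j))^{−1} mod 13.
  i = 1 (α = 11): (11−4)(11−3)(11−8)(11−2) = 7·8·3·9 = 1512 ≡ 4, so v_1 = 4^{−1} = 10 (mod 13).
  i = 2 (α = 4): (4−11)(4−3)(4−8)(4−2) = (−7)·1·(−4)·2 = 56 ≡ 4, so v_2 = 4^{−1} = 10 (mod 13).
  i = 3 (α = 3): (3−11)(3−4)(3−8)(3−2) = (−8)·(−1)·(−5)·1 = −40 ≡ 12, so v_3 = 12^{−1} = 12 (mod 13).
  i = 4 (α = 8): (8−11)(8−4)(8−3)(8−2) = (−3)·4·5·6 = −360 ≡ 4, so v_4 = 4^{−1} = 10 (mod 13).
  i = 5 (α = 2): (2−11)(2−4)(2−3)(2−8) = (−9)·(−2)·(−1)·(−6) = 108 ≡ 4, so v_5 = 4^{−1} = 10 (mod 13).
  v = [10, 10, 12, 10, 10].
Step 2: syndromes of r = [3, 2, 0, 10, 7] (all sums mod 13).
  S_0 = Σ v_i r_i = 10·3 + 10·2 + 12·0 + 10·10 + 10·7 = 220 ≡ 12.
  S_1 = Σ v_i α_i r_i = 10·11·3 + 10·4·2 + 12·3·0 + 10·8·10 + 10·2·7 = 1350 ≡ 11.
  α_i^2 mod 13 = [4, 3, 9, 12, 4].
  S_2 = Σ v_i α_i^2 r_i = 10·4·3 + 10·3·2 + 12·9·0 + 10·12·10 + 10·4·7 = 1660 ≡ 9.
  S = (12, 11, 9) ≠ 0, so r is not a codeword (an error is present).
Step 3: locate the error. For a single error e at position i, S_ℓ = v_i·e·α_i^ℓ, so α_err = S_1/S_0.
  S_0^{−1} = 12^{−1} = 12 (mod 13), so α_err = 11·12 = 132 ≡ 2 = α_5. Error position i = 5.
  Consistency check: S_2/S_1 = 9·6 = 54 ≡ 2 = α_err ✓ (single-error assumption holds).
Step 4: error magnitude e = S_0/v_5 = S_0·∏_{j≠5}(α_5 − α_j) = 12·4 = 48 ≡ 9 (mod 13).
Step 5: correct position 5: c_5 = r_5 − e = 7 − 9 ≡ 11 (mod 13). Hence c = [3, 2, 0, 10, 11].
  Check: interpolating c through the α_i gives m(x) = 7 + 2·x (degree < 2) with m(α_i) = c_i for every i, so c is indeed a codeword.


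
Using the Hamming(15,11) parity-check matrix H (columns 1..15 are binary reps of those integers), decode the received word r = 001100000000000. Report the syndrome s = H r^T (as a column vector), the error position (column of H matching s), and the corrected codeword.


s = (0, 1, 1, 1)^T, error position = 7, corrected codeword c = 001100100000000

Compute s = H r^T mod 2 one row at a time:
  s_1 = 0 + 0 + 0 + 0 + 0 + 0 + 0 + 0 = 0 ≡ 0 (mod 2).
  s_2 = 1 + 0 + 0 + 0 + 0 + 0 + 0 + 0 = 1 ≡ 1 (mod 2).
  s_3 = 0 + 1 + 0 + 0 + 0 + 0 + 0 + 0 = 1 ≡ 1 (mod 2).
  s_4 = 0 + 1 + 0 + 0 + 0 + 0 + 0 + 0 = 1 ≡ 1 (mod 2).
s = (0, 1, 1, 1)^T — this equals column 7 of H (binary 0111), so error is at position 7.
Correct: flip bit 7 of r = 001100000000000 to get c = 001100100000000.


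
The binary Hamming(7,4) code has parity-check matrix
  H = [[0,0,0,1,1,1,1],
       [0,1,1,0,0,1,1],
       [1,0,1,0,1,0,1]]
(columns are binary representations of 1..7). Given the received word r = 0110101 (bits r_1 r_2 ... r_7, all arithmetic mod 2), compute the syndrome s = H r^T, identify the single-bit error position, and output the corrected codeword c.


s = (0, 1, 1)^T, error position = 3, corrected codeword c = 0100101

Compute s = H r^T mod 2 one row at a time:
  s_1 = 0 + 1 + 0 + 1 = 2 ≡ 0 (mod 2).
  s_2 = 1 + 1 + 0 + 1 = 3 ≡ 1 (mod 2).
  s_3 = 0 + 1 + 1 + 1 = 3 ≡ 1 (mod 2).
s = (0, 1, 1)^T — this equals column 3 of H (binary 011), so error is at position 3.
Correct: flip bit 3 of r = 0110101 to get c = 0100101.


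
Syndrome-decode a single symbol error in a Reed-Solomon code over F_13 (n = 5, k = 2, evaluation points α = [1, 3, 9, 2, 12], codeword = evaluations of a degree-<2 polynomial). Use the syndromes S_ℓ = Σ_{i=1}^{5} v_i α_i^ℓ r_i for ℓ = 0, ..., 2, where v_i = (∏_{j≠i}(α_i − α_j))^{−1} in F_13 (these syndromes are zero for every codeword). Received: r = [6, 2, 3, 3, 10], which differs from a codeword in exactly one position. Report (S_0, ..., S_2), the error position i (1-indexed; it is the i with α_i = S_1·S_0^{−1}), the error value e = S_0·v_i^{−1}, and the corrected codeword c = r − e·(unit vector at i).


S = (8, 3, 6), error at position 4, error magnitude e = 12, c = [6, 2, 3, 4, 10].

Step 1: column multipliers v_i = (∏_{j≠i}(α_i − α_j))^{−1} mod 13.
  i = 1 (α = 1): (1−3)(1−9)(1−2)(1−12) = (−2)·(−8)·(−1)·(−11) = 176 ≡ 7, so v_1 = 7^{−1} = 2 (mod 13).
  i = 2 (α = 3): (3−1)(3−9)(3−2)(3−12) = 2·(−6)·1·(−9) = 108 ≡ 4, so v_2 = 4^{−1} = 10 (mod 13).
  i = 3 (α = 9): (9−1)(9−3)(9−2)(9−12) = 8·6·7·(−3) = −1008 ≡ 6, so v_3 = 6^{−1} = 11 (mod 13).
  i = 4 (α = 2): (2−1)(2−3)(2−9)(2−12) = 1·(−1)·(−7)·(−10) = −70 ≡ 8, so v_4 = 8^{−1} = 5 (mod 13).
  i = 5 (α = 12): (12−1)(12−3)(12−9)(12−2) = 11·9·3·10 = 2970 ≡ 6, so v_5 = 6^{−1} = 11 (mod 13).
  v = [2, 10, 11, 5, 11].
Step 2: syndromes of r = [6, 2, 3, 3, 10] (all sums mod 13).
  S_0 = Σ v_i r_i = 2·6 + 10·2 + 11·3 + 5·3 + 11·10 = 190 ≡ 8.
  S_1 = Σ v_i α_i r_i = 2·1·6 + 10·3·2 + 11·9·3 + 5·2·3 + 11·12·10 = 1719 ≡ 3.
  α_i^2 mod 13 = [1, 9, 3, 4, 1].
  S_2 = Σ v_i α_i^2 r_i = 2·1·6 + 10·9·2 + 11·3·3 + 5·4·3 + 11·1·10 = 461 ≡ 6.
  S = (8, 3, 6) ≠ 0, so r is not a codeword (an error is present).
Step 3: locate the error. For a single error e at position i, S_ℓ = v_i·e·α_i^ℓ, so α_err = S_1/S_0.
  S_0^{−1} = 8^{−1} = 5 (mod 13), so α_err = 3·5 = 15 ≡ 2 = α_4. Error position i = 4.
  Consistency check: S_2/S_1 = 6·9 = 54 ≡ 2 = α_err ✓ (single-error assumption holds).
Step 4: error magnitude e = S_0/v_4 = S_0·∏_{j≠4}(α_4 − α_j) = 8·8 = 64 ≡ 12 (mod 13).
Step 5: correct position 4: c_4 = r_4 − e = 3 − 12 ≡ 4 (mod 13). Hence c = [6, 2, 3, 4, 10].
  Check: interpolating c through the α_i gives m(x) = 8 + 11·x (degree < 2) with m(α_i) = c_i for every i, so c is indeed a codeword.


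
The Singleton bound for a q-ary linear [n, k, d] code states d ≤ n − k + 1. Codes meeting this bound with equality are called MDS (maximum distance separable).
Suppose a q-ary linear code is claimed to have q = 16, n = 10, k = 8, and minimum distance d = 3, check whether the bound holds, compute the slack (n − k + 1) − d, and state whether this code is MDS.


Singleton RHS = n − k + 1 = 3, slack = 0, bound satisfied, MDS.

Singleton bound: d ≤ n − k + 1.
Here n = 10, k = 8, so n − k + 1 = 3.
Given d = 3, check d ≤ 3: YES.
Slack = (n − k + 1) − d = 0.
The code is MDS (slack = 0).
Description: the claimed parameters are [10, 8, 3]_16; such a code would be MDS (meets Singleton bound).


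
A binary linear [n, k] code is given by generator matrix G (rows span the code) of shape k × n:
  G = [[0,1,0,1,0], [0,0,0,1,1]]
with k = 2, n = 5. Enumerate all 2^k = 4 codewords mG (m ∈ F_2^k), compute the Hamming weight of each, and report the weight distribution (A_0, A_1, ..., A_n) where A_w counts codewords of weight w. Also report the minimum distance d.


Weight distribution: A_0 = 1, A_2 = 3. Minimum distance d = 2.

Enumerate all 2^2 = 4 messages m ∈ F_2^2.
For each, compute codeword c = mG in F_2^5, then tally its weight.
  m = 00 → c = 00000, weight = 0.
  m = 10 → c = 01010, weight = 2.
  m = 01 → c = 00011, weight = 2.
  m = 11 → c = 01001, weight = 2.
Tally weights:
  weight 0: 1 codewords.
  weight 2: 3 codewords.
Minimum distance d = smallest w > 0 with A_w > 0 = 2.
Sanity: Σ A_w = 4 = 2^2 = 4 ✓.


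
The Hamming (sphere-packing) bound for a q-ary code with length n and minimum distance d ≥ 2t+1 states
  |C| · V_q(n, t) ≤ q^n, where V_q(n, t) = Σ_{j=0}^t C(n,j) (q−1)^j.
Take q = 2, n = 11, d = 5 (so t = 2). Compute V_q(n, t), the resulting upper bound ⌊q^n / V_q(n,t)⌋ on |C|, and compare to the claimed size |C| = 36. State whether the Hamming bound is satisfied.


V_q(n, t) = 67, q^n = 2048, Hamming bound = 30, |C| = 36 > bound (violated).

Step 1: Compute V_q(n, t) = Σ_{j=0}^2 C(n, j) (q−1)^j.
  j = 0: C(11,0)·(1)^0 = 1·1 = 1.
  j = 1: C(11,1)·(1)^1 = 11·1 = 11.
  j = 2: C(11,2)·(1)^2 = 55·1 = 55.
  V_q(n, t) = 1 + 11 + 55 = 67.
Step 2: q^n = 2^11 = 2048.
Step 3: Hamming bound ⌊q^n / V_q(n,t)⌋ = ⌊2048/67⌋ = 30.
Step 4: Compare |C| = 36 to 30: violated.
The claimed |C| lies above the Hamming bound, so no 2-ary code of length 11 with d ≥ 5 can have 36 codewords.


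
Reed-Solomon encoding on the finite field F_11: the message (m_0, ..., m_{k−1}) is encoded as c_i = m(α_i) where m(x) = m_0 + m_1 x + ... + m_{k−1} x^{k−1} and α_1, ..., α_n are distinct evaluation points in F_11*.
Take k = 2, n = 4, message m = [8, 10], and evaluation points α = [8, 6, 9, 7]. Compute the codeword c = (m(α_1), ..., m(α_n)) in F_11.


c = [0, 2, 10, 1]

Message polynomial: m(x) = 8 + 10·x (mod 11).
For each evaluation point α_i, compute m(α_i) mod 11:
  α_1 = 8: Horner steps 10 → 0, so m(8) = 0.
  α_2 = 6: Horner steps 10 → 2, so m(6) = 2.
  α_3 = 9: Horner steps 10 → 10, so m(9) = 10.
  α_4 = 7: Horner steps 10 → 1, so m(7) = 1.
Codeword c = [0, 2, 10, 1] ∈ F_11^4.


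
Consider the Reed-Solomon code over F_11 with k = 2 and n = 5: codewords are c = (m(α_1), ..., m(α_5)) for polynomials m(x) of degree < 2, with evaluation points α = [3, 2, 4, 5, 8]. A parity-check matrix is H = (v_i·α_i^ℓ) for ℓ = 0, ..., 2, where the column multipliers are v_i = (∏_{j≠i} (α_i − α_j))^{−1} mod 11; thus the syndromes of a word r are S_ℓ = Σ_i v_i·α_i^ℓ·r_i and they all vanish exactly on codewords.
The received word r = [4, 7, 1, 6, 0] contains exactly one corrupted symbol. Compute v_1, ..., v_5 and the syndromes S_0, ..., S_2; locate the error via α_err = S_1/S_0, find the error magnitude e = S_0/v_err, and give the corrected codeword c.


S = (2, 10, 6), error at position 4, error magnitude e = 8, c = [4, 7, 1, 9, 0].

Step 1: column multipliers v_i = (∏_{j≠i}(α_i − α_j))^{−1} mod 11.
  i = 1 (α = 3): (3−2)(3−4)(3−5)(3−8) = 1·(−1)·(−2)·(−5) = −10 ≡ 1, so v_1 = 1^{−1} = 1 (mod 11).
  i = 2 (α = 2): (2−3)(2−4)(2−5)(2−8) = (−1)·(−2)·(−3)·(−6) = 36 ≡ 3, so v_2 = 3^{−1} = 4 (mod 11).
  i = 3 (α = 4): (4−3)(4−2)(4−5)(4−8) = 1·2·(−1)·(−4) = 8 ≡ 8, so v_3 = 8^{−1} = 7 (mod 11).
  i = 4 (α = 5): (5−3)(5−2)(5−4)(5−8) = 2·3·1·(−3) = −18 ≡ 4, so v_4 = 4^{−1} = 3 (mod 11).
  i = 5 (α = 8): (8−3)(8−2)(8−4)(8−5) = 5·6·4·3 = 360 ≡ 8, so v_5 = 8^{−1} = 7 (mod 11).
  v = [1, 4, 7, 3, 7].
Step 2: syndromes of r = [4, 7, 1, 6, 0] (all sums mod 11).
  S_0 = Σ v_i r_i = 1·4 + 4·7 + 7·1 + 3·6 + 7·0 = 57 ≡ 2.
  S_1 = Σ v_i α_i r_i = 1·3·4 + 4·2·7 + 7·4·1 + 3·5·6 + 7·8·0 = 186 ≡ 10.
  α_i^2 mod 11 = [9, 4, 5, 3, 9].
  S_2 = Σ v_i α_i^2 r_i = 1·9·4 + 4·4·7 + 7·5·1 + 3·3·6 + 7·9·0 = 237 ≡ 6.
  S = (2, 10, 6) ≠ 0, so r is not a codeword (an error is present).
Step 3: locate the error. For a single error e at position i, S_ℓ = v_i·e·α_i^ℓ, so α_err = S_1/S_0.
  S_0^{−1} = 2^{−1} = 6 (mod 11), so α_err = 10·6 = 60 ≡ 5 = α_4. Error position i = 4.
  Consistency check: S_2/S_1 = 6·10 = 60 ≡ 5 = α_err ✓ (single-error assumption holds).
Step 4: error magnitude e = S_0/v_4 = S_0·∏_{j≠4}(α_4 − α_j) = 2·4 = 8 ≡ 8 (mod 11).
Step 5: correct position 4: c_4 = r_4 − e = 6 − 8 ≡ 9 (mod 11). Hence c = [4, 7, 1, 9, 0].
  Check: interpolating c through the α_i gives m(x) = 2 + 8·x (degree < 2) with m(α_i) = c_i for every i, so c is indeed a codeword.


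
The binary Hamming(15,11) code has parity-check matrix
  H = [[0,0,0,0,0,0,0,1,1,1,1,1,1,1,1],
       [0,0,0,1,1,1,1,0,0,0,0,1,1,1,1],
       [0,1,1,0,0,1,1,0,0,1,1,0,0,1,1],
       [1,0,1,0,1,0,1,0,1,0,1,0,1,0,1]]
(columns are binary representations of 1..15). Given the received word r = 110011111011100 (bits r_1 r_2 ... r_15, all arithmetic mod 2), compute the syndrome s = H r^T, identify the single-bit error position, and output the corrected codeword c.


s = (1, 1, 0, 0)^T, error position = 12, corrected codeword c = 110011111010100

Compute s = H r^T mod 2 one row at a time:
  s_1 = 1 + 1 + 0 + 1 + 1 + 1 + 0 + 0 = 5 ≡ 1 (mod 2).
  s_2 = 0 + 1 + 1 + 1 + 1 + 1 + 0 + 0 = 5 ≡ 1 (mod 2).
  s_3 = 1 + 0 + 1 + 1 + 0 + 1 + 0 + 0 = 4 ≡ 0 (mod 2).
  s_4 = 1 + 0 + 1 + 1 + 1 + 1 + 1 + 0 = 6 ≡ 0 (mod 2).
s = (1, 1, 0, 0)^T — this equals column 12 of H (binary 1100), so error is at position 12.
Correct: flip bit 12 of r = 110011111011100 to get c = 110011111010100.


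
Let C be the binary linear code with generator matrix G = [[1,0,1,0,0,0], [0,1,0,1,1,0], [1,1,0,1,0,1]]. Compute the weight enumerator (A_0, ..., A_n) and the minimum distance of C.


Weight distribution: A_0 = 1, A_2 = 1, A_3 = 3, A_4 = 2, A_5 = 1. Minimum distance d = 2.

Enumerate all 2^3 = 8 messages m ∈ F_2^3.
For each, compute codeword c = mG in F_2^6, then tally its weight.
  m = 000 → c = 000000, weight = 0.
  m = 100 → c = 101000, weight = 2.
  m = 010 → c = 010110, weight = 3.
  m = 110 → c = 111110, weight = 5.
  m = 001 → c = 110101, weight = 4.
  m = 101 → c = 011101, weight = 4.
  m = 011 → c = 100011, weight = 3.
  m = 111 → c = 001011, weight = 3.
Tally weights:
  weight 0: 1 codewords.
  weight 2: 1 codewords.
  weight 3: 3 codewords.
  weight 4: 2 codewords.
  weight 5: 1 codewords.
Minimum distance d = smallest w > 0 with A_w > 0 = 2.
Sanity: Σ A_w = 8 = 2^3 = 8 ✓.


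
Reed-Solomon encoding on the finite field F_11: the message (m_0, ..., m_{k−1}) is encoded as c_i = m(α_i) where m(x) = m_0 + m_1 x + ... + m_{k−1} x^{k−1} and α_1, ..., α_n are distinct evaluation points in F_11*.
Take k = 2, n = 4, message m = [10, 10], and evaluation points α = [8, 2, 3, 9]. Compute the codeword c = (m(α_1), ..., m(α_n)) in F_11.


c = [2, 8, 7, 1]

Message polynomial: m(x) = 10 + 10·x (mod 11).
For each evaluation point α_i, compute m(α_i) mod 11:
  α_1 = 8: Horner steps 10 → 2, so m(8) = 2.
  α_2 = 2: Horner steps 10 → 8, so m(2) = 8.
  α_3 = 3: Horner steps 10 → 7, so m(3) = 7.
  α_4 = 9: Horner steps 10 → 1, so m(9) = 1.
Codeword c = [2, 8, 7, 1] ∈ F_11^4.


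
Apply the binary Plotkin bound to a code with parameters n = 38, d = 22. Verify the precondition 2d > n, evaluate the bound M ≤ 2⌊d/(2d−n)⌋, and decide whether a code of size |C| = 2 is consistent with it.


Plotkin bound M ≤ 6; given |C| = 2 ≤ bound (satisfied).

Check applicability: 2d = 44, n = 38.
2d − n = 6 > 0, so Plotkin applies.
Compute d/(2d−n) = 22/6 ≈ 3.6667.
⌊d/(2d−n)⌋ = 3.
Plotkin bound: M ≤ 2·3 = 6.
Given |C| = 2, check: satisfied.
This |C| is below the Plotkin bound.


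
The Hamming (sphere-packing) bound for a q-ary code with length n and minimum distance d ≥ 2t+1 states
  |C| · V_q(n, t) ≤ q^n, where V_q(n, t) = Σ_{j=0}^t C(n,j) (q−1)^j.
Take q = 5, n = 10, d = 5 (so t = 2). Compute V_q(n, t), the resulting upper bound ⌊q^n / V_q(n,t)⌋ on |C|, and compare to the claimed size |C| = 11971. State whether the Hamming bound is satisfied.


V_q(n, t) = 761, q^n = 9765625, Hamming bound = 12832, |C| = 11971 ≤ bound (satisfied).

Step 1: Compute V_q(n, t) = Σ_{j=0}^2 C(n, j) (q−1)^j.
  j = 0: C(10,0)·(4)^0 = 1·1 = 1.
  j = 1: C(10,1)·(4)^1 = 10·4 = 40.
  j = 2: C(10,2)·(4)^2 = 45·16 = 720.
  V_q(n, t) = 1 + 40 + 720 = 761.
Step 2: q^n = 5^10 = 9765625.
Step 3: Hamming bound ⌊q^n / V_q(n,t)⌋ = ⌊9765625/761⌋ = 12832.
Step 4: Compare |C| = 11971 to 12832: satisfied.
The claimed |C| lies below the Hamming bound.


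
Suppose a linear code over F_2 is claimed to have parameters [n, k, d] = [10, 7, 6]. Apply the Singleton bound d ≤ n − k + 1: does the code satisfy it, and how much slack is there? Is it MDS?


Singleton RHS = n − k + 1 = 4, slack = -2, bound violated (no such code; not MDS).

Singleton bound: d ≤ n − k + 1.
Here n = 10, k = 7, so n − k + 1 = 4.
Given d = 6, check d ≤ 4: NO.
Slack = (n − k + 1) − d = -2.
The slack is negative: d = 6 exceeds n − k + 1 = 4 by 2, so the Singleton bound is violated and no linear [10, 7, 6]_2 code can exist. In particular it is not MDS (MDS requires d = n − k + 1 exactly).
Description: the claimed parameters are [10, 7, 6]_2; such a code would be impossible (violates the Singleton bound).


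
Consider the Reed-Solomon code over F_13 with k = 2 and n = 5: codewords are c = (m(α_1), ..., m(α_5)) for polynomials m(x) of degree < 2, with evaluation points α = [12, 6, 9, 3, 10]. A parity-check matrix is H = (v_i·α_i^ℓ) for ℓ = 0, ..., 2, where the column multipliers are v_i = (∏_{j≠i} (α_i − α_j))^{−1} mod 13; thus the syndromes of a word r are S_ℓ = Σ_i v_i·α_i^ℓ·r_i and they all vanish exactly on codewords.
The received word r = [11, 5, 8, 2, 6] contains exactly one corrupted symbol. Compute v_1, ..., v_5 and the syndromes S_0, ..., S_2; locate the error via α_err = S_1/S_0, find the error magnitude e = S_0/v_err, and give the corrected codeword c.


S = (4, 1, 10), error at position 5, error magnitude e = 10, c = [11, 5, 8, 2, 9].

Step 1: column multipliers v_i = (∏_{j≠i}(α_i − α_j))^{−1} mod 13.
  i = 1 (α = 12): (12−6)(12−9)(12−3)(12−10) = 6·3·9·2 = 324 ≡ 12, so v_1 = 12^{−1} = 12 (mod 13).
  i = 2 (α = 6): (6−12)(6−9)(6−3)(6−10) = (−6)·(−3)·3·(−4) = −216 ≡ 5, so v_2 = 5^{−1} = 8 (mod 13).
  i = 3 (α = 9): (9−12)(9−6)(9−3)(9−10) = (−3)·3·6·(−1) = 54 ≡ 2, so v_3 = 2^{−1} = 7 (mod 13).
  i = 4 (α = 3): (3−12)(3−6)(3−9)(3−10) = (−9)·(−3)·(−6)·(−7) = 1134 ≡ 3, so v_4 = 3^{−1} = 9 (mod 13).
  i = 5 (α = 10): (10−12)(10−6)(10−9)(10−3) = (−2)·4·1·7 = −56 ≡ 9, so v_5 = 9^{−1} = 3 (mod 13).
  v = [12, 8, 7, 9, 3].
Step 2: syndromes of r = [11, 5, 8, 2, 6] (all sums mod 13).
  S_0 = Σ v_i r_i = 12·11 + 8·5 + 7·8 + 9·2 + 3·6 = 264 ≡ 4.
  S_1 = Σ v_i α_i r_i = 12·12·11 + 8·6·5 + 7·9·8 + 9·3·2 + 3·10·6 = 2562 ≡ 1.
  α_i^2 mod 13 = [1, 10, 3, 9, 9].
  S_2 = Σ v_i α_i^2 r_i = 12·1·11 + 8·10·5 + 7·3·8 + 9·9·2 + 3·9·6 = 1024 ≡ 10.
  S = (4, 1, 10) ≠ 0, so r is not a codeword (an error is present).
Step 3: locate the error. For a single error e at position i, S_ℓ = v_i·e·α_i^ℓ, so α_err = S_1/S_0.
  S_0^{−1} = 4^{−1} = 10 (mod 13), so α_err = 1·10 = 10 ≡ 10 = α_5. Error position i = 5.
  Consistency check: S_2/S_1 = 10·1 = 10 ≡ 10 = α_err ✓ (single-error assumption holds).
Step 4: error magnitude e = S_0/v_5 = S_0·∏_{j≠5}(α_5 − α_j) = 4·9 = 36 ≡ 10 (mod 13).
Step 5: correct position 5: c_5 = r_5 − e = 6 − 10 ≡ 9 (mod 13). Hence c = [11, 5, 8, 2, 9].
  Check: interpolating c through the α_i gives m(x) = 12 + 1·x (degree < 2) with m(α_i) = c_i for every i, so c is indeed a codeword.


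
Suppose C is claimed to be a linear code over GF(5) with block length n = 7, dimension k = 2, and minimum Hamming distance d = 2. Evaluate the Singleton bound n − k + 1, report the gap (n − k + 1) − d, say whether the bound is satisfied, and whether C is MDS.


Singleton RHS = n − k + 1 = 6, slack = 4, bound satisfied, not MDS.

Singleton bound: d ≤ n − k + 1.
Here n = 7, k = 2, so n − k + 1 = 6.
Given d = 2, check d ≤ 6: YES.
Slack = (n − k + 1) − d = 4.
The code is NOT MDS (slack = 4 > 0).
Description: the claimed parameters are [7, 2, 2]_5; such a code would be non-MDS.


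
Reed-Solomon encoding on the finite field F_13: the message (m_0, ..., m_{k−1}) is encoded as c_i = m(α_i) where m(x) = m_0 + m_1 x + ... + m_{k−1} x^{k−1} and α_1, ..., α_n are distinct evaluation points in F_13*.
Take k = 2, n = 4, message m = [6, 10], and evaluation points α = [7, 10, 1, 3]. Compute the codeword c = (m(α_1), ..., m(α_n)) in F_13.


c = [11, 2, 3, 10]

Message polynomial: m(x) = 6 + 10·x (mod 13).
For each evaluation point α_i, compute m(α_i) mod 13:
  α_1 = 7: Horner steps 10 → 11, so m(7) = 11.
  α_2 = 10: Horner steps 10 → 2, so m(10) = 2.
  α_3 = 1: Horner steps 10 → 3, so m(1) = 3.
  α_4 = 3: Horner steps 10 → 10, so m(3) = 10.
Codeword c = [11, 2, 3, 10] ∈ F_13^4.


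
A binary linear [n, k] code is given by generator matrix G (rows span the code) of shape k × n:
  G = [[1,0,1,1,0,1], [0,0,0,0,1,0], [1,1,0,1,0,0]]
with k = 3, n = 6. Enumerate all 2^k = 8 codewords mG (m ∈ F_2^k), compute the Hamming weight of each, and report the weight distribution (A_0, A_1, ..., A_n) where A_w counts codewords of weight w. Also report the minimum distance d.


Weight distribution: A_0 = 1, A_1 = 1, A_3 = 2, A_4 = 3, A_5 = 1. Minimum distance d = 1.

Enumerate all 2^3 = 8 messages m ∈ F_2^3.
For each, compute codeword c = mG in F_2^6, then tally its weight.
  m = 000 → c = 000000, weight = 0.
  m = 100 → c = 101101, weight = 4.
  m = 010 → c = 000010, weight = 1.
  m = 110 → c = 101111, weight = 5.
  m = 001 → c = 110100, weight = 3.
  m = 101 → c = 011001, weight = 3.
  m = 011 → c = 110110, weight = 4.
  m = 111 → c = 011011, weight = 4.
Tally weights:
  weight 0: 1 codewords.
  weight 1: 1 codewords.
  weight 3: 2 codewords.
  weight 4: 3 codewords.
  weight 5: 1 codewords.
Minimum distance d = smallest w > 0 with A_w > 0 = 1.
Sanity: Σ A_w = 8 = 2^3 = 8 ✓.


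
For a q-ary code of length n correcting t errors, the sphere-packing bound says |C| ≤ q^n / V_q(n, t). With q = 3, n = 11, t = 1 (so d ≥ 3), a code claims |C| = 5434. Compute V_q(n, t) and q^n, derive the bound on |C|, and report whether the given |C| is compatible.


V_q(n, t) = 23, q^n = 177147, Hamming bound = 7702, |C| = 5434 ≤ bound (satisfied).

Step 1: Compute V_q(n, t) = Σ_{j=0}^1 C(n, j) (q−1)^j.
  j = 0: C(11,0)·(2)^0 = 1·1 = 1.
  j = 1: C(11,1)·(2)^1 = 11·2 = 22.
  V_q(n, t) = 1 + 22 = 23.
Step 2: q^n = 3^11 = 177147.
Step 3: Hamming bound ⌊q^n / V_q(n,t)⌋ = ⌊177147/23⌋ = 7702.
Step 4: Compare |C| = 5434 to 7702: satisfied.
The claimed |C| lies below the Hamming bound.


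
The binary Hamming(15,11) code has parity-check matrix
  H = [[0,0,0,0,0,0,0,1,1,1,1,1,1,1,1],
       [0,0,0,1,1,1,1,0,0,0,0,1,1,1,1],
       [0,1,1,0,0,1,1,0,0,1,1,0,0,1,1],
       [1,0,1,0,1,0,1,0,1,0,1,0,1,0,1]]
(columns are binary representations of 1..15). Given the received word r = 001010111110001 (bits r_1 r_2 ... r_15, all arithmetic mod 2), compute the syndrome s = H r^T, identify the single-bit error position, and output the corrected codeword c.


s = (1, 1, 1, 0)^T, error position = 14, corrected codeword c = 001010111110011

Compute s = H r^T mod 2 one row at a time:
  s_1 = 1 + 1 + 1 + 1 + 0 + 0 + 0 + 1 = 5 ≡ 1 (mod 2).
  s_2 = 0 + 1 + 0 + 1 + 0 + 0 + 0 + 1 = 3 ≡ 1 (mod 2).
  s_3 = 0 + 1 + 0 + 1 + 1 + 1 + 0 + 1 = 5 ≡ 1 (mod 2).
  s_4 = 0 + 1 + 1 + 1 + 1 + 1 + 0 + 1 = 6 ≡ 0 (mod 2).
s = (1, 1, 1, 0)^T — this equals column 14 of H (binary 1110), so error is at position 14.
Correct: flip bit 14 of r = 001010111110001 to get c = 001010111110011.


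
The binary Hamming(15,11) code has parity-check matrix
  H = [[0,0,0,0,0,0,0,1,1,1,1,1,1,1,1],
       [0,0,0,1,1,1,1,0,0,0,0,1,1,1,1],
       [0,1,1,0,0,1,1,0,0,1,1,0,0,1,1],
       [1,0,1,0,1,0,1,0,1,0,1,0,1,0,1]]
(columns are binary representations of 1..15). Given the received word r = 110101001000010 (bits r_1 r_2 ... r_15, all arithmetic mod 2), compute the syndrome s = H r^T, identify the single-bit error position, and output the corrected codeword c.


s = (0, 1, 1, 0)^T, error position = 6, corrected codeword c = 110100001000010

Compute s = H r^T mod 2 one row at a time:
  s_1 = 0 + 1 + 0 + 0 + 0 + 0 + 1 + 0 = 2 ≡ 0 (mod 2).
  s_2 = 1 + 0 + 1 + 0 + 0 + 0 + 1 + 0 = 3 ≡ 1 (mod 2).
  s_3 = 1 + 0 + 1 + 0 + 0 + 0 + 1 + 0 = 3 ≡ 1 (mod 2).
  s_4 = 1 + 0 + 0 + 0 + 1 + 0 + 0 + 0 = 2 ≡ 0 (mod 2).
s = (0, 1, 1, 0)^T — this equals column 6 of H (binary 0110), so error is at position 6.
Correct: flip bit 6 of r = 110101001000010 to get c = 110100001000010.


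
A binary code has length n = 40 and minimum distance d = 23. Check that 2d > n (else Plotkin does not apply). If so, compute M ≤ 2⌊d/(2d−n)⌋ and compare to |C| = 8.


Plotkin bound M ≤ 6; given |C| = 8 > bound (violated).

Check applicability: 2d = 46, n = 40.
2d − n = 6 > 0, so Plotkin applies.
Compute d/(2d−n) = 23/6 ≈ 3.8333.
⌊d/(2d−n)⌋ = 3.
Plotkin bound: M ≤ 2·3 = 6.
Given |C| = 8, check: VIOLATED.
This |C| is above the Plotkin bound, so no binary code with n = 40, d = 23 and 8 codewords exists.


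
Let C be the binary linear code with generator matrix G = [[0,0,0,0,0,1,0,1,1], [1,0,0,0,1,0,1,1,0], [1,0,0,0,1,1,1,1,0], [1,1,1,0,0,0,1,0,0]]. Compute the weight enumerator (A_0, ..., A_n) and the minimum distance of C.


Weight distribution: A_0 = 1, A_1 = 1, A_2 = 1, A_3 = 1, A_4 = 5, A_5 = 5, A_6 = 1, A_7 = 1. Minimum distance d = 1.

Enumerate all 2^4 = 16 messages m ∈ F_2^4.
For each, compute codeword c = mG in F_2^9, then tally its weight.
  m = 0000 → c = 000000000, weight = 0.
  m = 1000 → c = 000001011, weight = 3.
  m = 0100 → c = 100010110, weight = 4.
  m = 1100 → c = 100011101, weight = 5.
  m = 0010 → c = 100011110, weight = 5.
  m = 1010 → c = 100010101, weight = 4.
  m = 0110 → c = 000001000, weight = 1.
  m = 1110 → c = 000000011, weight = 2.
  m = 0001 → c = 111000100, weight = 4.
  m = 1001 → c = 111001111, weight = 7.
  m = 0101 → c = 011010010, weight = 4.
  m = 1101 → c = 011011001, weight = 5.
  m = 0011 → c = 011011010, weight = 5.
  m = 1011 → c = 011010001, weight = 4.
  m = 0111 → c = 111001100, weight = 5.
  m = 1111 → c = 111000111, weight = 6.
Tally weights:
  weight 0: 1 codewords.
  weight 1: 1 codewords.
  weight 2: 1 codewords.
  weight 3: 1 codewords.
  weight 4: 5 codewords.
  weight 5: 5 codewords.
  weight 6: 1 codewords.
  weight 7: 1 codewords.
Minimum distance d = smallest w > 0 with A_w > 0 = 1.
Sanity: Σ A_w = 16 = 2^4 = 16 ✓.


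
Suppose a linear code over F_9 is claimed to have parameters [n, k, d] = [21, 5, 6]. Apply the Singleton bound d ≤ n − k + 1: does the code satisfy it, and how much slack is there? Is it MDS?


Singleton RHS = n − k + 1 = 17, slack = 11, bound satisfied, not MDS.

Singleton bound: d ≤ n − k + 1.
Here n = 21, k = 5, so n − k + 1 = 17.
Given d = 6, check d ≤ 17: YES.
Slack = (n − k + 1) − d = 11.
The code is NOT MDS (slack = 11 > 0).
Description: the claimed parameters are [21, 5, 6]_9; such a code would be non-MDS.


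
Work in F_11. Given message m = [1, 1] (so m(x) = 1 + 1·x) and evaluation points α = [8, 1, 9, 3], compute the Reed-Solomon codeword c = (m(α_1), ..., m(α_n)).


c = [9, 2, 10, 4]

Message polynomial: m(x) = 1 + 1·x (mod 11).
For each evaluation point α_i, compute m(α_i) mod 11:
  α_1 = 8: Horner steps 1 → 9, so m(8) = 9.
  α_2 = 1: Horner steps 1 → 2, so m(1) = 2.
  α_3 = 9: Horner steps 1 → 10, so m(9) = 10.
  α_4 = 3: Horner steps 1 → 4, so m(3) = 4.
Codeword c = [9, 2, 10, 4] ∈ F_11^4.


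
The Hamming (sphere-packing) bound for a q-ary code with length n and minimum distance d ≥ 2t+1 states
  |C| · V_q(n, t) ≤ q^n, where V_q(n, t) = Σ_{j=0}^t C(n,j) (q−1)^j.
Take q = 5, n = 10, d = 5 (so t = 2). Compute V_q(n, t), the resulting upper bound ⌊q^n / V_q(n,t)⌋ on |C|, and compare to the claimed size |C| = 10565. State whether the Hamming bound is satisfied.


V_q(n, t) = 761, q^n = 9765625, Hamming bound = 12832, |C| = 10565 ≤ bound (satisfied).

Step 1: Compute V_q(n, t) = Σ_{j=0}^2 C(n, j) (q−1)^j.
  j = 0: C(10,0)·(4)^0 = 1·1 = 1.
  j = 1: C(10,1)·(4)^1 = 10·4 = 40.
  j = 2: C(10,2)·(4)^2 = 45·16 = 720.
  V_q(n, t) = 1 + 40 + 720 = 761.
Step 2: q^n = 5^10 = 9765625.
Step 3: Hamming bound ⌊q^n / V_q(n,t)⌋ = ⌊9765625/761⌋ = 12832.
Step 4: Compare |C| = 10565 to 12832: satisfied.
The claimed |C| lies below the Hamming bound.


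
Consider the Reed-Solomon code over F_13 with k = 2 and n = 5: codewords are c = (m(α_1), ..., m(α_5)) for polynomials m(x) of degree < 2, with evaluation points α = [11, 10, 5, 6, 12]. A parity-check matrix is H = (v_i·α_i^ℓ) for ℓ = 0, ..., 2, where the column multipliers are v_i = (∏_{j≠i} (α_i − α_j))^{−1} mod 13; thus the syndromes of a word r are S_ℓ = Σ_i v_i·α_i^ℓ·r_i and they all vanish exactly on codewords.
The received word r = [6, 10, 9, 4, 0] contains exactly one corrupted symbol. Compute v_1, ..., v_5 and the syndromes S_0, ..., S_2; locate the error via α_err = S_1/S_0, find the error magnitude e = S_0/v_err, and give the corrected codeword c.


S = (3, 7, 12), error at position 1, error magnitude e = 1, c = [5, 10, 9, 4, 0].

Step 1: column multipliers v_i = (∏_{j≠i}(α_i − α_j))^{−1} mod 13.
  i = 1 (α = 11): (11−10)(11−5)(11−6)(11−12) = 1·6·5·(−1) = −30 ≡ 9, so v_1 = 9^{−1} = 3 (mod 13).
  i = 2 (α = 10): (10−11)(10−5)(10−6)(10−12) = (−1)·5·4·(−2) = 40 ≡ 1, so v_2 = 1^{−1} = 1 (mod 13).
  i = 3 (α = 5): (5−11)(5−10)(5−6)(5−12) = (−6)·(−5)·(−1)·(−7) = 210 ≡ 2, so v_3 = 2^{−1} = 7 (mod 13).
  i = 4 (α = 6): (6−11)(6−10)(6−5)(6−12) = (−5)·(−4)·1·(−6) = −120 ≡ 10, so v_4 = 10^{−1} = 4 (mod 13).
  i = 5 (α = 12): (12−11)(12−10)(12−5)(12−6) = 1·2·7·6 = 84 ≡ 6, so v_5 = 6^{−1} = 11 (mod 13).
  v = [3, 1, 7, 4, 11].
Step 2: syndromes of r = [6, 10, 9, 4, 0] (all sums mod 13).
  S_0 = Σ v_i r_i = 3·6 + 1·10 + 7·9 + 4·4 + 11·0 = 107 ≡ 3.
  S_1 = Σ v_i α_i r_i = 3·11·6 + 1·10·10 + 7·5·9 + 4·6·4 + 11·12·0 = 709 ≡ 7.
  α_i^2 mod 13 = [4, 9, 12, 10, 1].
  S_2 = Σ v_i α_i^2 r_i = 3·4·6 + 1·9·10 + 7·12·9 + 4·10·4 + 11·1·0 = 1078 ≡ 12.
  S = (3, 7, 12) ≠ 0, so r is not a codeword (an error is present).
Step 3: locate the error. For a single error e at position i, S_ℓ = v_i·e·α_i^ℓ, so α_err = S_1/S_0.
  S_0^{−1} = 3^{−1} = 9 (mod 13), so α_err = 7·9 = 63 ≡ 11 = α_1. Error position i = 1.
  Consistency check: S_2/S_1 = 12·2 = 24 ≡ 11 = α_err ✓ (single-error assumption holds).
Step 4: error magnitude e = S_0/v_1 = S_0·∏_{j≠1}(α_1 − α_j) = 3·9 = 27 ≡ 1 (mod 13).
Step 5: correct position 1: c_1 = r_1 − e = 6 − 1 ≡ 5 (mod 13). Hence c = [5, 10, 9, 4, 0].
  Check: interpolating c through the α_i gives m(x) = 8 + 8·x (degree < 2) with m(α_i) = c_i for every i, so c is indeed a codeword.


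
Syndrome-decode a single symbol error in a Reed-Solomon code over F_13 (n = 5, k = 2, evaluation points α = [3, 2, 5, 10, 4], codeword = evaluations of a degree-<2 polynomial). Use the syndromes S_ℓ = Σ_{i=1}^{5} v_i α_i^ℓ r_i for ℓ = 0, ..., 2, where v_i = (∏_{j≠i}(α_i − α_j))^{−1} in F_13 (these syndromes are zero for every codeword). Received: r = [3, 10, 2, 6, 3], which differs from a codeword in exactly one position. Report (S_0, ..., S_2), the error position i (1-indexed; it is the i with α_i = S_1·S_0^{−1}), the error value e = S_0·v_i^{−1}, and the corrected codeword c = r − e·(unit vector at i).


S = (6, 11, 5), error at position 5, error magnitude e = 7, c = [3, 10, 2, 6, 9].

Step 1: column multipliers v_i = (∏_{j≠i}(α_i − α_j))^{−1} mod 13.
  i = 1 (α = 3): (3−2)(3−5)(3−10)(3−4) = 1·(−2)·(−7)·(−1) = −14 ≡ 12, so v_1 = 12^{−1} = 12 (mod 13).
  i = 2 (α = 2): (2−3)(2−5)(2−10)(2−4) = (−1)·(−3)·(−8)·(−2) = 48 ≡ 9, so v_2 = 9^{−1} = 3 (mod 13).
  i = 3 (α = 5): (5−3)(5−2)(5−10)(5−4) = 2·3·(−5)·1 = −30 ≡ 9, so v_3 = 9^{−1} = 3 (mod 13).
  i = 4 (α = 10): (10−3)(10−2)(10−5)(10−4) = 7·8·5·6 = 1680 ≡ 3, so v_4 = 3^{−1} = 9 (mod 13).
  i = 5 (α = 4): (4−3)(4−2)(4−5)(4−10) = 1·2·(−1)·(−6) = 12 ≡ 12, so v_5 = 12^{−1} = 12 (mod 13).
  v = [12, 3, 3, 9, 12].
Step 2: syndromes of r = [3, 10, 2, 6, 3] (all sums mod 13).
  S_0 = Σ v_i r_i = 12·3 + 3·10 + 3·2 + 9·6 + 12·3 = 162 ≡ 6.
  S_1 = Σ v_i α_i r_i = 12·3·3 + 3·2·10 + 3·5·2 + 9·10·6 + 12·4·3 = 882 ≡ 11.
  α_i^2 mod 13 = [9, 4, 12, 9, 3].
  S_2 = Σ v_i α_i^2 r_i = 12·9·3 + 3·4·10 + 3·12·2 + 9·9·6 + 12·3·3 = 1110 ≡ 5.
  S = (6, 11, 5) ≠ 0, so r is not a codeword (an error is present).
Step 3: locate the error. For a single error e at position i, S_ℓ = v_i·e·α_i^ℓ, so α_err = S_1/S_0.
  S_0^{−1} = 6^{−1} = 11 (mod 13), so α_err = 11·11 = 121 ≡ 4 = α_5. Error position i = 5.
  Consistency check: S_2/S_1 = 5·6 = 30 ≡ 4 = α_err ✓ (single-error assumption holds).
Step 4: error magnitude e = S_0/v_5 = S_0·∏_{j≠5}(α_5 − α_j) = 6·12 = 72 ≡ 7 (mod 13).
Step 5: correct position 5: c_5 = r_5 − e = 3 − 7 ≡ 9 (mod 13). Hence c = [3, 10, 2, 6, 9].
  Check: interpolating c through the α_i gives m(x) = 11 + 6·x (degree < 2) with m(α_i) = c_i for every i, so c is indeed a codeword.
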